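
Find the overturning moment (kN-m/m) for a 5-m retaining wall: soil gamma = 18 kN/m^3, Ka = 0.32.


Pa = 0.5 * Ka * gamma * H^2
= 0.5 * 0.32 * 18 * 5^2
= 72.0 kN/m
Arm = H / 3 = 5 / 3 = 1.6667 m
Mo = Pa * arm = Pa * H / 3 = 72.0 * 5 / 3 = 120.0 kN-m/m

120.0 kN-m/m


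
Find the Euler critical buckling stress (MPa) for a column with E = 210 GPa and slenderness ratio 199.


sigma_cr = pi^2 * E / lambda^2
= 9.8696 * 210000.0 / 199^2
= 9.8696 * 210000.0 / 39601
= 52.3375 MPa

52.3375 MPa


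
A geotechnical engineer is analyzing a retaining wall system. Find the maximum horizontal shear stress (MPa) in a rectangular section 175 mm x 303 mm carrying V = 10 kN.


A = b * h = 175 * 303 = 53025 mm^2
V = 10 kN = 10000.0 N
tau_max = 1.5 * V / A = 1.5 * 10000.0 / 53025
= 0.2829 MPa

0.2829 MPa


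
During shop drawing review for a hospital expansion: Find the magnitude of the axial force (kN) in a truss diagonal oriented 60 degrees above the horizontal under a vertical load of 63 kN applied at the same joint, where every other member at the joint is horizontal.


At the joint, only the diagonal has a vertical component, so vertical equilibrium gives:
F * sin(60) = 63
F = 63 / sin(60)
= 63 / 0.866025
= 72.75 kN

72.75 kN


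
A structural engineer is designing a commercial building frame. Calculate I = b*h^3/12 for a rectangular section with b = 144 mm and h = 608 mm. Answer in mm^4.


I = b * h^3 / 12
= 144 * 608^3 / 12
= 144 * 224755712 / 12
= 2697068544.0 mm^4

2697068544.0 mm^4


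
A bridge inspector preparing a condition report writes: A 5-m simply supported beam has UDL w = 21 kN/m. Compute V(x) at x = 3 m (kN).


R_A = w * L / 2 = 21 * 5 / 2 = 52.5 kN
V(x) = R_A - w * x = 52.5 - 21 * 3
= -10.5 kN

-10.5 kN


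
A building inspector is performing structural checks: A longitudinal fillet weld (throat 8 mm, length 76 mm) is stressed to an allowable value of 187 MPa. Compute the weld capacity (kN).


Strength = throat * length * allowable stress
= 8 * 76 * 187 N
= 113696 N
= 113.7 kN

113.7 kN


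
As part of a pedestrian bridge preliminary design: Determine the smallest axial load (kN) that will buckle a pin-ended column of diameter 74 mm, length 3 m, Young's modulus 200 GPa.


I = pi * d^4 / 64 = 1471962.61 mm^4
L = 3000.0 mm
P_cr = pi^2 * E * I / L^2
= 9.8696 * 200000.0 * 1471962.61 / 3000.0^2
= 322837.53 N = 322.8375 kN

322.8375 kN


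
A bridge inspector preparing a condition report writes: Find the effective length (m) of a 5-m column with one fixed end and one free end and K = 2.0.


L_eff = K * L
= 2.0 * 5
= 10.0 m

10.0 m


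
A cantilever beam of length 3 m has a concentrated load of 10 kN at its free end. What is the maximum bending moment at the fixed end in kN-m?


For a cantilever with a point load at the free end:
M_max = P * L = 10 * 3 = 30 kN-m

30 kN-m


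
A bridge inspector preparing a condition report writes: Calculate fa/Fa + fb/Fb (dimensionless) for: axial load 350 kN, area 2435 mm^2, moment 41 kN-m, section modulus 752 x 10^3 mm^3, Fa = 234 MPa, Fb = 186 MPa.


f_a = P / A = 350000.0 / 2435 = 143.7372 MPa
f_b = M / S = 41000000.0 / 752000.0 = 54.5213 MPa
Ratio = f_a / Fa + f_b / Fb
= 143.7372 / 234 + 54.5213 / 186
= 0.9074 (dimensionless)

0.9074 (dimensionless)


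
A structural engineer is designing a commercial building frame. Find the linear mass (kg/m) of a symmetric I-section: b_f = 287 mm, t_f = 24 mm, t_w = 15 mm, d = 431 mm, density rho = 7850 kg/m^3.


A_flanges = 2 * 287 * 24 = 13776 mm^2
A_web = (431 - 2 * 24) * 15 = 5745 mm^2
A_total = 13776 + 5745 = 19521 mm^2 = 0.019521 m^2
Weight = rho * A = 7850 * 0.019521 = 153.2398 kg/m

153.2398 kg/m


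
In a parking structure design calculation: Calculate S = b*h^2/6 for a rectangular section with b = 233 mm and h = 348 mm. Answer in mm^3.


S = b * h^2 / 6
= 233 * 348^2 / 6
= 233 * 121104 / 6
= 4702872.0 mm^3

4702872.0 mm^3


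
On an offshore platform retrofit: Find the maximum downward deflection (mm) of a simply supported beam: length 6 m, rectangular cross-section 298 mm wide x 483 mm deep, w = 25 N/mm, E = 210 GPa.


I = 298 * 483^3 / 12 = 2798184910.5 mm^4
L = 6000.0 mm, w = 25 N/mm, E = 210000.0 MPa
delta = 5 * w * L^4 / (384 * E * I)
= 5 * 25 * 6000.0^4 / (384 * 210000.0 * 2798184910.5)
= 0.7179 mm

0.7179 mm


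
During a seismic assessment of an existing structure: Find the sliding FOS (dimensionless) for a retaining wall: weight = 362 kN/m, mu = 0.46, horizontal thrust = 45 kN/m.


Resisting force = mu * W = 0.46 * 362 = 166.52 kN/m
FOS = Resisting / Driving = 166.52 / 45
= 3.7004 (dimensionless)

3.7004 (dimensionless)


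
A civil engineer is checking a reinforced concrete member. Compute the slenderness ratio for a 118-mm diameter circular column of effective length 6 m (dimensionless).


Radius of gyration r = d / 4 = 118 / 4 = 29.5 mm
L_eff = 6000.0 mm
Slenderness ratio = L / r = 6000.0 / 29.5 = 203.39 (dimensionless)

203.39 (dimensionless)


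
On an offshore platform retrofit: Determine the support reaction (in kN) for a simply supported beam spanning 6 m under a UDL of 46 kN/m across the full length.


Total load = w * L = 46 * 6 = 276 kN
By symmetry, each reaction R = total / 2 = 276 / 2 = 138.0 kN

138.0 kN


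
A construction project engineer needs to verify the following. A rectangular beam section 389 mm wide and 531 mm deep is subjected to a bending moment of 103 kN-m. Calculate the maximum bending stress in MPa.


I = b * h^3 / 12 = 389 * 531^3 / 12 = 4853465183.25 mm^4
y = h / 2 = 531 / 2 = 265.5 mm
M = 103 kN-m = 103000000.0 N-mm
sigma = M * y / I = 103000000.0 * 265.5 / 4853465183.25
= 5.63 MPa

5.63 MPa


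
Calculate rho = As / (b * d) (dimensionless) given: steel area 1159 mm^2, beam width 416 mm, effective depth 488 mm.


rho = As / (b * d)
= 1159 / (416 * 488)
= 1159 / 203008
= 0.005709 (dimensionless)

0.005709 (dimensionless)


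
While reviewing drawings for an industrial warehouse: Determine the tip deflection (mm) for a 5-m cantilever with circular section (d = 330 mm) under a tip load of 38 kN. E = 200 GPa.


I = pi * d^4 / 64 = pi * 330^4 / 64 = 582137609.58 mm^4
L = 5000.0 mm, P = 38000.0 N, E = 200000.0 MPa
delta = P * L^3 / (3 * E * I)
= 38000.0 * 5000.0^3 / (3 * 200000.0 * 582137609.58)
= 13.5993 mm

13.5993 mm


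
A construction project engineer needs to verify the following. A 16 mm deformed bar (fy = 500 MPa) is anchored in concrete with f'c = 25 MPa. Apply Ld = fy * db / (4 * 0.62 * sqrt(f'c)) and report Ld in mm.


Ld = (fy * db) / (4 * 0.62 * sqrt(f'c))
= (500 * 16) / (4 * 0.62 * sqrt(25))
= 8000 / 12.4
= 645.16 mm

645.16 mm


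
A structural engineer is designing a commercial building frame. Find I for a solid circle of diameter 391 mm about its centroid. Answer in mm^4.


r = d / 2 = 391 / 2 = 195.5 mm
I = pi * r^4 / 4 = pi * 195.5^4 / 4
= 1147299827.52 mm^4

1147299827.52 mm^4


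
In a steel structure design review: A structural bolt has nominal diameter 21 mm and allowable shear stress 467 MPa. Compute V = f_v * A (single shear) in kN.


A = pi * d^2 / 4 = pi * 21^2 / 4 = 346.3606 mm^2
V = f_v * A / 1000 = 467 * 346.3606 / 1000
= 161.7504 kN

161.7504 kN


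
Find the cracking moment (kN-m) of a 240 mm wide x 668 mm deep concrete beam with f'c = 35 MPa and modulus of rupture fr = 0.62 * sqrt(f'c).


fr = 0.62 * sqrt(35) = 0.62 * 5.9161 = 3.668 MPa
I = 240 * 668^3 / 12 = 5961552640.0 mm^4
y_t = 334.0 mm
M_cr = fr * I / y_t = 3.668 * 5961552640.0 / 334.0 N-mm
= 65.4694 kN-m

65.4694 kN-m


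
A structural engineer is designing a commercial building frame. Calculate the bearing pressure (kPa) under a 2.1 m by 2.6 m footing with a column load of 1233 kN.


A = 2.1 * 2.6 = 5.46 m^2
q = P / A = 1233 / 5.46
= 225.8242 kPa

225.8242 kPa


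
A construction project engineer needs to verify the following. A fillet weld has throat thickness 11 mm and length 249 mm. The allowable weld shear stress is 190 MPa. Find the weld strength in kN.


Strength = throat * length * allowable stress
= 11 * 249 * 190 N
= 520410 N
= 520.41 kN

520.41 kN


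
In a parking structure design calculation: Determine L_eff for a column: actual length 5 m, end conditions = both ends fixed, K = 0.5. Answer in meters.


L_eff = K * L
= 0.5 * 5
= 2.5 m

2.5 m


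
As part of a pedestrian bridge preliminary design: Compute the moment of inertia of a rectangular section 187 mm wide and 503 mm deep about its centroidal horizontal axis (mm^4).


I = b * h^3 / 12
= 187 * 503^3 / 12
= 187 * 127263527 / 12
= 1983189962.42 mm^4

1983189962.42 mm^4


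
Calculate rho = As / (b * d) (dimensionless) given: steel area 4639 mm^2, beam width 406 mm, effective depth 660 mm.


rho = As / (b * d)
= 4639 / (406 * 660)
= 4639 / 267960
= 0.017312 (dimensionless)

0.017312 (dimensionless)


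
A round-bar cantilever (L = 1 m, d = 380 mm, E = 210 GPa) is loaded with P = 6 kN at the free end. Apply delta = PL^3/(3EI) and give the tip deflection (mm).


I = pi * d^4 / 64 = pi * 380^4 / 64 = 1023538740.52 mm^4
L = 1000.0 mm, P = 6000.0 N, E = 210000.0 MPa
delta = P * L^3 / (3 * E * I)
= 6000.0 * 1000.0^3 / (3 * 210000.0 * 1023538740.52)
= 0.0093 mm

0.0093 mm


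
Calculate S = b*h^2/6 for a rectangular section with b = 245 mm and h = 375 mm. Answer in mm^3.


S = b * h^2 / 6
= 245 * 375^2 / 6
= 245 * 140625 / 6
= 5742187.5 mm^3

5742187.5 mm^3


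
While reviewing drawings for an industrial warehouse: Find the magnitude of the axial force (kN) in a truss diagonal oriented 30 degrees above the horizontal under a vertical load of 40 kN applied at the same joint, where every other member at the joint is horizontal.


At the joint, only the diagonal has a vertical component, so vertical equilibrium gives:
F * sin(30) = 40
F = 40 / sin(30)
= 40 / 0.5
= 80.0 kN

80.0 kN


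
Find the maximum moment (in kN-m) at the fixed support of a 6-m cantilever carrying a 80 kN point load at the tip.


For a cantilever with a point load at the free end:
M_max = P * L = 80 * 6 = 480 kN-m

480 kN-m


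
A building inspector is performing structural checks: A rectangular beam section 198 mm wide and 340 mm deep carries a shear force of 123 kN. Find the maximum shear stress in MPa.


A = b * h = 198 * 340 = 67320 mm^2
V = 123 kN = 123000.0 N
tau_max = 1.5 * V / A = 1.5 * 123000.0 / 67320
= 2.7406 MPa

2.7406 MPa


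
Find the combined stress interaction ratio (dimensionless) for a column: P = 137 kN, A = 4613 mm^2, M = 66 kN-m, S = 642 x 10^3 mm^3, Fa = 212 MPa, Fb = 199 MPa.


f_a = P / A = 137000.0 / 4613 = 29.6987 MPa
f_b = M / S = 66000000.0 / 642000.0 = 102.8037 MPa
Ratio = f_a / Fa + f_b / Fb
= 29.6987 / 212 + 102.8037 / 199
= 0.6567 (dimensionless)

0.6567 (dimensionless)


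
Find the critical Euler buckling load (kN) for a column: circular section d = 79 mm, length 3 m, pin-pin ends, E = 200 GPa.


I = pi * d^4 / 64 = 1911957.63 mm^4
L = 3000.0 mm
P_cr = pi^2 * E * I / L^2
= 9.8696 * 200000.0 * 1911957.63 / 3000.0^2
= 419339.23 N = 419.3392 kN

419.3392 kN


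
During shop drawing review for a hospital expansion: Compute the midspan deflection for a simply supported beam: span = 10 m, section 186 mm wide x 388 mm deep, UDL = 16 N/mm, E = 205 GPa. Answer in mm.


I = 186 * 388^3 / 12 = 905371616.0 mm^4
L = 10000.0 mm, w = 16 N/mm, E = 205000.0 MPa
delta = 5 * w * L^4 / (384 * E * I)
= 5 * 16 * 10000.0^4 / (384 * 205000.0 * 905371616.0)
= 11.2248 mm

11.2248 mm


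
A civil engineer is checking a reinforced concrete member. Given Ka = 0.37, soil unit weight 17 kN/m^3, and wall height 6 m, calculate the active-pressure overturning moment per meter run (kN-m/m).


Pa = 0.5 * Ka * gamma * H^2
= 0.5 * 0.37 * 17 * 6^2
= 113.22 kN/m
Arm = H / 3 = 6 / 3 = 2.0 m
Mo = Pa * arm = Pa * H / 3 = 113.22 * 6 / 3 = 226.44 kN-m/m

226.44 kN-m/m


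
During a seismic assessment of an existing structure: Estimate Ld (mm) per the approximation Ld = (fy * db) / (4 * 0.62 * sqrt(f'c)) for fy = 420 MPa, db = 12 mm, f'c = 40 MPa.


Ld = (fy * db) / (4 * 0.62 * sqrt(f'c))
= (420 * 12) / (4 * 0.62 * sqrt(40))
= 5040 / 15.6849
= 321.33 mm

321.33 mm


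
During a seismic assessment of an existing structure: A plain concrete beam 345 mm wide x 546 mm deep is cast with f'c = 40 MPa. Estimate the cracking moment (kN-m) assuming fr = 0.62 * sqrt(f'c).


fr = 0.62 * sqrt(40) = 0.62 * 6.3246 = 3.9212 MPa
I = 345 * 546^3 / 12 = 4679675910.0 mm^4
y_t = 273.0 mm
M_cr = fr * I / y_t = 3.9212 * 4679675910.0 / 273.0 N-mm
= 67.2163 kN-m

67.2163 kN-m


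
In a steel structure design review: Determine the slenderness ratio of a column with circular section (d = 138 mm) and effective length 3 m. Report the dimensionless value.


Radius of gyration r = d / 4 = 138 / 4 = 34.5 mm
L_eff = 3000.0 mm
Slenderness ratio = L / r = 3000.0 / 34.5 = 86.96 (dimensionless)

86.96 (dimensionless)


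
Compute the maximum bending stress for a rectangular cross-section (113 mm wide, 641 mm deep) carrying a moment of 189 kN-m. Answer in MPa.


I = b * h^3 / 12 = 113 * 641^3 / 12 = 2480111956.08 mm^4
y = h / 2 = 641 / 2 = 320.5 mm
M = 189 kN-m = 189000000.0 N-mm
sigma = M * y / I = 189000000.0 * 320.5 / 2480111956.08
= 24.42 MPa

24.42 MPa


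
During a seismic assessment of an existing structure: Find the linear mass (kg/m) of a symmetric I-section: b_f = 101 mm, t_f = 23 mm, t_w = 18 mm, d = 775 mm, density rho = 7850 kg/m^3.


A_flanges = 2 * 101 * 23 = 4646 mm^2
A_web = (775 - 2 * 23) * 18 = 13122 mm^2
A_total = 4646 + 13122 = 17768 mm^2 = 0.017768 m^2
Weight = rho * A = 7850 * 0.017768 = 139.4788 kg/m

139.4788 kg/m


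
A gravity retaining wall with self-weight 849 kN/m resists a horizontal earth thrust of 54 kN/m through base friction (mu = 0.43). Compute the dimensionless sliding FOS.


Resisting force = mu * W = 0.43 * 849 = 365.07 kN/m
FOS = Resisting / Driving = 365.07 / 54
= 6.7606 (dimensionless)

6.7606 (dimensionless)


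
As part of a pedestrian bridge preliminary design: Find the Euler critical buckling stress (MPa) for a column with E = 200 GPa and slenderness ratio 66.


sigma_cr = pi^2 * E / lambda^2
= 9.8696 * 200000.0 / 66^2
= 9.8696 * 200000.0 / 4356
= 453.1499 MPa

453.1499 MPa


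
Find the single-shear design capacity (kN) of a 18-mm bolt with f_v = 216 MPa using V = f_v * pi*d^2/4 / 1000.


A = pi * d^2 / 4 = pi * 18^2 / 4 = 254.469 mm^2
V = f_v * A / 1000 = 216 * 254.469 / 1000
= 54.9653 kN

54.9653 kN


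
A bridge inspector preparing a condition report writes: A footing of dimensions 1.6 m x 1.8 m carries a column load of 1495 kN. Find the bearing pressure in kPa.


A = 1.6 * 1.8 = 2.88 m^2
q = P / A = 1495 / 2.88
= 519.0972 kPa

519.0972 kPa


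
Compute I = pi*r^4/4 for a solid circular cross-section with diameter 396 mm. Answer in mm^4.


r = d / 2 = 396 / 2 = 198.0 mm
I = pi * r^4 / 4 = pi * 198.0^4 / 4
= 1207120547.23 mm^4

1207120547.23 mm^4


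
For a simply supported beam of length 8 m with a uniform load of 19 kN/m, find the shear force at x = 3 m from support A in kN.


R_A = w * L / 2 = 19 * 8 / 2 = 76.0 kN
V(x) = R_A - w * x = 76.0 - 19 * 3
= 19.0 kN

19.0 kN


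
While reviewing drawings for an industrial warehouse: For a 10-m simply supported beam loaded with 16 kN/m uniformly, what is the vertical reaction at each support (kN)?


Total load = w * L = 16 * 10 = 160 kN
By symmetry, each reaction R = total / 2 = 160 / 2 = 80.0 kN

80.0 kN


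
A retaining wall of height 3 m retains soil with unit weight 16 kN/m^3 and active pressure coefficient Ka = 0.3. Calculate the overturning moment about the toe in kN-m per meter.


Pa = 0.5 * Ka * gamma * H^2
= 0.5 * 0.3 * 16 * 3^2
= 21.6 kN/m
Arm = H / 3 = 3 / 3 = 1.0 m
Mo = Pa * arm = Pa * H / 3 = 21.6 * 3 / 3 = 21.6 kN-m/m

21.6 kN-m/m


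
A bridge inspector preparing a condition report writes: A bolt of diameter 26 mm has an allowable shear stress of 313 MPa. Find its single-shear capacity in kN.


A = pi * d^2 / 4 = pi * 26^2 / 4 = 530.9292 mm^2
V = f_v * A / 1000 = 313 * 530.9292 / 1000
= 166.1808 kN

166.1808 kN


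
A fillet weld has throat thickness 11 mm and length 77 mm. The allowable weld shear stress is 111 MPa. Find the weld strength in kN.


Strength = throat * length * allowable stress
= 11 * 77 * 111 N
= 94017 N
= 94.02 kN

94.02 kN


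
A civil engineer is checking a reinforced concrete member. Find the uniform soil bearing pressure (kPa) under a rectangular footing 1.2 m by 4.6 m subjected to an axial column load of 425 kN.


A = 1.2 * 4.6 = 5.52 m^2
q = P / A = 425 / 5.52
= 76.9928 kPa

76.9928 kPa


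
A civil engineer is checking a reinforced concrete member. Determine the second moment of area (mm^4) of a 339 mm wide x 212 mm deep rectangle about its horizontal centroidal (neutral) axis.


I = b * h^3 / 12
= 339 * 212^3 / 12
= 339 * 9528128 / 12
= 269169616.0 mm^4

269169616.0 mm^4


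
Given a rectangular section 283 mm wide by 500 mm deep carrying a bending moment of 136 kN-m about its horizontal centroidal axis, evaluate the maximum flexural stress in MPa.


I = b * h^3 / 12 = 283 * 500^3 / 12 = 2947916666.67 mm^4
y = h / 2 = 500 / 2 = 250.0 mm
M = 136 kN-m = 136000000.0 N-mm
sigma = M * y / I = 136000000.0 * 250.0 / 2947916666.67
= 11.53 MPa

11.53 MPa


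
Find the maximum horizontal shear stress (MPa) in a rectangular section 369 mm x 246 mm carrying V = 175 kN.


A = b * h = 369 * 246 = 90774 mm^2
V = 175 kN = 175000.0 N
tau_max = 1.5 * V / A = 1.5 * 175000.0 / 90774
= 2.8918 MPa

2.8918 MPa


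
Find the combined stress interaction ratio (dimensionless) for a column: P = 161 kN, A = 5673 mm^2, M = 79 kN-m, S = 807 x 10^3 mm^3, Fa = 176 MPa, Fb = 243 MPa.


f_a = P / A = 161000.0 / 5673 = 28.38 MPa
f_b = M / S = 79000000.0 / 807000.0 = 97.8934 MPa
Ratio = f_a / Fa + f_b / Fb
= 28.38 / 176 + 97.8934 / 243
= 0.5641 (dimensionless)

0.5641 (dimensionless)


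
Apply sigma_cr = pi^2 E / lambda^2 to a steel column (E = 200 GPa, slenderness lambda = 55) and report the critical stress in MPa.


sigma_cr = pi^2 * E / lambda^2
= 9.8696 * 200000.0 / 55^2
= 9.8696 * 200000.0 / 3025
= 652.5358 MPa

652.5358 MPa


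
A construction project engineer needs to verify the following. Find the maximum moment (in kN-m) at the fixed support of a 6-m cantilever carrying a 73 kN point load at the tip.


For a cantilever with a point load at the free end:
M_max = P * L = 73 * 6 = 438 kN-m

438 kN-m


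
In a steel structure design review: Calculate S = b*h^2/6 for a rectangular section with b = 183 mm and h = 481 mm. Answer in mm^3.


S = b * h^2 / 6
= 183 * 481^2 / 6
= 183 * 231361 / 6
= 7056510.5 mm^3

7056510.5 mm^3


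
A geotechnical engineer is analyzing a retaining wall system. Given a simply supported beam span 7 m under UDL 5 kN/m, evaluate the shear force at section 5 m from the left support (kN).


R_A = w * L / 2 = 5 * 7 / 2 = 17.5 kN
V(x) = R_A - w * x = 17.5 - 5 * 5
= -7.5 kN

-7.5 kN


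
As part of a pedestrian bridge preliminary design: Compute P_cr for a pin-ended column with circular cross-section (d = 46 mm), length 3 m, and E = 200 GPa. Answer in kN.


I = pi * d^4 / 64 = 219786.61 mm^4
L = 3000.0 mm
P_cr = pi^2 * E * I / L^2
= 9.8696 * 200000.0 * 219786.61 / 3000.0^2
= 48204.6 N = 48.2046 kN

48.2046 kN


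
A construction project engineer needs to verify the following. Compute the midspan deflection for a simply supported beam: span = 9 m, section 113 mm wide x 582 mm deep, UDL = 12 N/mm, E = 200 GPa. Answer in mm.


I = 113 * 582^3 / 12 = 1856376882.0 mm^4
L = 9000.0 mm, w = 12 N/mm, E = 200000.0 MPa
delta = 5 * w * L^4 / (384 * E * I)
= 5 * 12 * 9000.0^4 / (384 * 200000.0 * 1856376882.0)
= 2.7612 mm

2.7612 mm


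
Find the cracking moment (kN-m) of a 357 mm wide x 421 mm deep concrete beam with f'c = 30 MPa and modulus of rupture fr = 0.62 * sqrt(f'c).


fr = 0.62 * sqrt(30) = 0.62 * 5.4772 = 3.3959 MPa
I = 357 * 421^3 / 12 = 2219899214.75 mm^4
y_t = 210.5 mm
M_cr = fr * I / y_t = 3.3959 * 2219899214.75 / 210.5 N-mm
= 35.8124 kN-m

35.8124 kN-m


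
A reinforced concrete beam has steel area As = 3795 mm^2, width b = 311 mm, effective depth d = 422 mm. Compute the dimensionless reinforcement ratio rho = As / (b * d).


rho = As / (b * d)
= 3795 / (311 * 422)
= 3795 / 131242
= 0.028916 (dimensionless)

0.028916 (dimensionless)


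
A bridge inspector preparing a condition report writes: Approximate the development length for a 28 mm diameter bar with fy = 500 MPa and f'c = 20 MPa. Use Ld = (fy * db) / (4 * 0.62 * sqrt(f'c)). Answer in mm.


Ld = (fy * db) / (4 * 0.62 * sqrt(f'c))
= (500 * 28) / (4 * 0.62 * sqrt(20))
= 14000 / 11.0909
= 1262.3 mm

1262.3 mm


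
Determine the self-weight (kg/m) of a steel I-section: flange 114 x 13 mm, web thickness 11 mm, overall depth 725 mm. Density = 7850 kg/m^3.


A_flanges = 2 * 114 * 13 = 2964 mm^2
A_web = (725 - 2 * 13) * 11 = 7689 mm^2
A_total = 2964 + 7689 = 10653 mm^2 = 0.010653 m^2
Weight = rho * A = 7850 * 0.010653 = 83.6261 kg/m

83.6261 kg/m


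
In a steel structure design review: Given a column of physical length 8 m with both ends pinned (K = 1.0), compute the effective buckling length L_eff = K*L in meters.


L_eff = K * L
= 1.0 * 8
= 8.0 m

8.0 m


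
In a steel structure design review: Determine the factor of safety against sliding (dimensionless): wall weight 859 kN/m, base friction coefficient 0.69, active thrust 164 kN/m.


Resisting force = mu * W = 0.69 * 859 = 592.71 kN/m
FOS = Resisting / Driving = 592.71 / 164
= 3.6141 (dimensionless)

3.6141 (dimensionless)


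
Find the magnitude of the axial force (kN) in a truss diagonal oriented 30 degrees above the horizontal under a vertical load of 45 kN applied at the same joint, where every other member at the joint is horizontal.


At the joint, only the diagonal has a vertical component, so vertical equilibrium gives:
F * sin(30) = 45
F = 45 / sin(30)
= 45 / 0.5
= 90.0 kN

90.0 kN


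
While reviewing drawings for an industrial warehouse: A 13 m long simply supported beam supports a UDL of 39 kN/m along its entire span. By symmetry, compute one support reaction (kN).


Total load = w * L = 39 * 13 = 507 kN
By symmetry, each reaction R = total / 2 = 507 / 2 = 253.5 kN

253.5 kN


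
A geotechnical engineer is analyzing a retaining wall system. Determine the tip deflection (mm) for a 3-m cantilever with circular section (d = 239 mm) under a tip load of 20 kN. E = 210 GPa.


I = pi * d^4 / 64 = pi * 239^4 / 64 = 160162744.63 mm^4
L = 3000.0 mm, P = 20000.0 N, E = 210000.0 MPa
delta = P * L^3 / (3 * E * I)
= 20000.0 * 3000.0^3 / (3 * 210000.0 * 160162744.63)
= 5.3517 mm

5.3517 mm


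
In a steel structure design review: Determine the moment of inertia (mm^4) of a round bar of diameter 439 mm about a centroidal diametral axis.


r = d / 2 = 439 / 2 = 219.5 mm
I = pi * r^4 / 4 = pi * 219.5^4 / 4
= 1823173415.92 mm^4

1823173415.92 mm^4


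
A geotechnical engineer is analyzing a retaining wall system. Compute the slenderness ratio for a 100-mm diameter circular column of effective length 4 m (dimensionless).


Radius of gyration r = d / 4 = 100 / 4 = 25.0 mm
L_eff = 4000.0 mm
Slenderness ratio = L / r = 4000.0 / 25.0 = 160.0 (dimensionless)

160.0 (dimensionless)


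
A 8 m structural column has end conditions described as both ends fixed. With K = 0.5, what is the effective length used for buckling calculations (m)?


L_eff = K * L
= 0.5 * 8
= 4.0 m

4.0 m


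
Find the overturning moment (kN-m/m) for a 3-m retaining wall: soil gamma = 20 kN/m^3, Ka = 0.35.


Pa = 0.5 * Ka * gamma * H^2
= 0.5 * 0.35 * 20 * 3^2
= 31.5 kN/m
Arm = H / 3 = 3 / 3 = 1.0 m
Mo = Pa * arm = Pa * H / 3 = 31.5 * 3 / 3 = 31.5 kN-m/m

31.5 kN-m/m


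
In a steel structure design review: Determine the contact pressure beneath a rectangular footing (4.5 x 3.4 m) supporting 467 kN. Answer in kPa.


A = 4.5 * 3.4 = 15.3 m^2
q = P / A = 467 / 15.3
= 30.5229 kPa

30.5229 kPa


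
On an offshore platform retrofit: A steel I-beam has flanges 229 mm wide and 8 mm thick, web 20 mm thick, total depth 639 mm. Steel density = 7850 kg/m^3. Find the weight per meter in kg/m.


A_flanges = 2 * 229 * 8 = 3664 mm^2
A_web = (639 - 2 * 8) * 20 = 12460 mm^2
A_total = 3664 + 12460 = 16124 mm^2 = 0.016124 m^2
Weight = rho * A = 7850 * 0.016124 = 126.5734 kg/m

126.5734 kg/m


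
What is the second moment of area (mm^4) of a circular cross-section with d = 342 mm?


r = d / 2 = 342 / 2 = 171.0 mm
I = pi * r^4 / 4 = pi * 171.0^4 / 4
= 671543767.66 mm^4

671543767.66 mm^4


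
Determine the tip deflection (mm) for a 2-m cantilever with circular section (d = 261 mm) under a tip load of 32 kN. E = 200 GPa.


I = pi * d^4 / 64 = pi * 261^4 / 64 = 227788569.92 mm^4
L = 2000.0 mm, P = 32000.0 N, E = 200000.0 MPa
delta = P * L^3 / (3 * E * I)
= 32000.0 * 2000.0^3 / (3 * 200000.0 * 227788569.92)
= 1.8731 mm

1.8731 mm


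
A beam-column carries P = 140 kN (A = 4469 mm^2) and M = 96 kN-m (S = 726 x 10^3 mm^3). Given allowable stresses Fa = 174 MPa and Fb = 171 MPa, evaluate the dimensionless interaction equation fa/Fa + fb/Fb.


f_a = P / A = 140000.0 / 4469 = 31.3269 MPa
f_b = M / S = 96000000.0 / 726000.0 = 132.2314 MPa
Ratio = f_a / Fa + f_b / Fb
= 31.3269 / 174 + 132.2314 / 171
= 0.9533 (dimensionless)

0.9533 (dimensionless)


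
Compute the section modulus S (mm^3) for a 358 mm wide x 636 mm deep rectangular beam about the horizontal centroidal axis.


S = b * h^2 / 6
= 358 * 636^2 / 6
= 358 * 404496 / 6
= 24134928.0 mm^3

24134928.0 mm^3


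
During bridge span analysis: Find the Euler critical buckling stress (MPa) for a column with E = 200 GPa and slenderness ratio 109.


sigma_cr = pi^2 * E / lambda^2
= 9.8696 * 200000.0 / 109^2
= 9.8696 * 200000.0 / 11881
= 166.141 MPa

166.141 MPa


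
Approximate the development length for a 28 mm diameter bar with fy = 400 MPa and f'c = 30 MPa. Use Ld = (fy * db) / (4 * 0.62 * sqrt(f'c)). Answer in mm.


Ld = (fy * db) / (4 * 0.62 * sqrt(f'c))
= (400 * 28) / (4 * 0.62 * sqrt(30))
= 11200 / 13.5835
= 824.53 mm

824.53 mm


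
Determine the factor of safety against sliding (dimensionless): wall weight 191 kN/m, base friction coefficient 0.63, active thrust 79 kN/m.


Resisting force = mu * W = 0.63 * 191 = 120.33 kN/m
FOS = Resisting / Driving = 120.33 / 79
= 1.5232 (dimensionless)

1.5232 (dimensionless)


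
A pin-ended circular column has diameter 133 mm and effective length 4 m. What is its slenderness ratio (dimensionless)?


Radius of gyration r = d / 4 = 133 / 4 = 33.25 mm
L_eff = 4000.0 mm
Slenderness ratio = L / r = 4000.0 / 33.25 = 120.3 (dimensionless)

120.3 (dimensionless)


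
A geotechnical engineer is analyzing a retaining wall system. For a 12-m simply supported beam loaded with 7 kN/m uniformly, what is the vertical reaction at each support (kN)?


Total load = w * L = 7 * 12 = 84 kN
By symmetry, each reaction R = total / 2 = 84 / 2 = 42.0 kN

42.0 kN


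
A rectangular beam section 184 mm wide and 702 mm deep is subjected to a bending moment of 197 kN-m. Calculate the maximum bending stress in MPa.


I = b * h^3 / 12 = 184 * 702^3 / 12 = 5304542256.0 mm^4
y = h / 2 = 702 / 2 = 351.0 mm
M = 197 kN-m = 197000000.0 N-mm
sigma = M * y / I = 197000000.0 * 351.0 / 5304542256.0
= 13.04 MPa

13.04 MPa


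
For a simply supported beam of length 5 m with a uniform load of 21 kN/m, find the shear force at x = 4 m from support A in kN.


R_A = w * L / 2 = 21 * 5 / 2 = 52.5 kN
V(x) = R_A - w * x = 52.5 - 21 * 4
= -31.5 kN

-31.5 kN


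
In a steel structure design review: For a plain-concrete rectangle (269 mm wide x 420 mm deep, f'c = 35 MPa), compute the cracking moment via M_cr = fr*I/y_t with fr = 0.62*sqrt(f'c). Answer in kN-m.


fr = 0.62 * sqrt(35) = 0.62 * 5.9161 = 3.668 MPa
I = 269 * 420^3 / 12 = 1660806000.0 mm^4
y_t = 210.0 mm
M_cr = fr * I / y_t = 3.668 * 1660806000.0 / 210.0 N-mm
= 29.0085 kN-m

29.0085 kN-m


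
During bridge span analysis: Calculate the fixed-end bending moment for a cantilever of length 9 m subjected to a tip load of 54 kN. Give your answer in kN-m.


For a cantilever with a point load at the free end:
M_max = P * L = 54 * 9 = 486 kN-m

486 kN-m


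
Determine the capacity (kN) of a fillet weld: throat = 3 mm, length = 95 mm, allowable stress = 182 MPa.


Strength = throat * length * allowable stress
= 3 * 95 * 182 N
= 51870 N
= 51.87 kN

51.87 kN


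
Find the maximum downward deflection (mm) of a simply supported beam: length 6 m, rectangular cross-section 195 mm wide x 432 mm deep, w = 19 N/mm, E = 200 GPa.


I = 195 * 432^3 / 12 = 1310100480.0 mm^4
L = 6000.0 mm, w = 19 N/mm, E = 200000.0 MPa
delta = 5 * w * L^4 / (384 * E * I)
= 5 * 19 * 6000.0^4 / (384 * 200000.0 * 1310100480.0)
= 1.2237 mm

1.2237 mm


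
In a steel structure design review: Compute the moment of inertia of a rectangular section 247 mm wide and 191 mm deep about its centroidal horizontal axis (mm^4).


I = b * h^3 / 12
= 247 * 191^3 / 12
= 247 * 6967871 / 12
= 143422011.42 mm^4

143422011.42 mm^4


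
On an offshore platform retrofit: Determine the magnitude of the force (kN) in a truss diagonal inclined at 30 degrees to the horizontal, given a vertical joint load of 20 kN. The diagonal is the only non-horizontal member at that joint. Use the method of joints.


At the joint, only the diagonal has a vertical component, so vertical equilibrium gives:
F * sin(30) = 20
F = 20 / sin(30)
= 20 / 0.5
= 40.0 kN

40.0 kN


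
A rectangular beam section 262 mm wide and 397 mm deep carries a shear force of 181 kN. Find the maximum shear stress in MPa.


A = b * h = 262 * 397 = 104014 mm^2
V = 181 kN = 181000.0 N
tau_max = 1.5 * V / A = 1.5 * 181000.0 / 104014
= 2.6102 MPa

2.6102 MPa


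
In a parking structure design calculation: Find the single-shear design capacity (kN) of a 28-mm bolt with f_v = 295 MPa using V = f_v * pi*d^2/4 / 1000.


A = pi * d^2 / 4 = pi * 28^2 / 4 = 615.7522 mm^2
V = f_v * A / 1000 = 295 * 615.7522 / 1000
= 181.6469 kN

181.6469 kN


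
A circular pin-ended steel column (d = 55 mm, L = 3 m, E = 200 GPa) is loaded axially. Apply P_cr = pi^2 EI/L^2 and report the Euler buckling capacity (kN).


I = pi * d^4 / 64 = 449180.25 mm^4
L = 3000.0 mm
P_cr = pi^2 * E * I / L^2
= 9.8696 * 200000.0 * 449180.25 / 3000.0^2
= 98516.25 N = 98.5163 kN

98.5163 kN


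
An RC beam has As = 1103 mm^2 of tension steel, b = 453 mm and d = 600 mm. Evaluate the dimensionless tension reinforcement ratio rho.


rho = As / (b * d)
= 1103 / (453 * 600)
= 1103 / 271800
= 0.004058 (dimensionless)

0.004058 (dimensionless)


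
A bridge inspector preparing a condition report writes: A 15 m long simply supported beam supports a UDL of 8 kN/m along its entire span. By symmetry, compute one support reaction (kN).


Total load = w * L = 8 * 15 = 120 kN
By symmetry, each reaction R = total / 2 = 120 / 2 = 60.0 kN

60.0 kN


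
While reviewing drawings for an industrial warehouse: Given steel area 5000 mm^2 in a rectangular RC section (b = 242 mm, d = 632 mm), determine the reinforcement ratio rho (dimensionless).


rho = As / (b * d)
= 5000 / (242 * 632)
= 5000 / 152944
= 0.032692 (dimensionless)

0.032692 (dimensionless)


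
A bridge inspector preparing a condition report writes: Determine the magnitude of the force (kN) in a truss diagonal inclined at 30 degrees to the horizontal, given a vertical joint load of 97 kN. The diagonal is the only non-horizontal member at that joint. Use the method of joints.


At the joint, only the diagonal has a vertical component, so vertical equilibrium gives:
F * sin(30) = 97
F = 97 / sin(30)
= 97 / 0.5
= 194.0 kN

194.0 kN


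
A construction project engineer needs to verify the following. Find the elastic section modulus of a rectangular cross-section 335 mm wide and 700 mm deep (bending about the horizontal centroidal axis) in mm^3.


S = b * h^2 / 6
= 335 * 700^2 / 6
= 335 * 490000 / 6
= 27358333.33 mm^3

27358333.33 mm^3


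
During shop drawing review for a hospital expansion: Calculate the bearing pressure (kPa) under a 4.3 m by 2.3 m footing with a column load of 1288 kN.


A = 4.3 * 2.3 = 9.89 m^2
q = P / A = 1288 / 9.89
= 130.2326 kPa

130.2326 kPa


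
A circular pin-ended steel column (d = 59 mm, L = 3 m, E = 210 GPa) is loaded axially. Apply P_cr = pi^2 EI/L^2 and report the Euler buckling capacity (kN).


I = pi * d^4 / 64 = 594809.57 mm^4
L = 3000.0 mm
P_cr = pi^2 * E * I / L^2
= 9.8696 * 210000.0 * 594809.57 / 3000.0^2
= 136979.15 N = 136.9792 kN

136.9792 kN


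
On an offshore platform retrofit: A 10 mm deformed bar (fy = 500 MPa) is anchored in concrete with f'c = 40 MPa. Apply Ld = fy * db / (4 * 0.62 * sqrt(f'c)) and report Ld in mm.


Ld = (fy * db) / (4 * 0.62 * sqrt(f'c))
= (500 * 10) / (4 * 0.62 * sqrt(40))
= 5000 / 15.6849
= 318.78 mm

318.78 mm


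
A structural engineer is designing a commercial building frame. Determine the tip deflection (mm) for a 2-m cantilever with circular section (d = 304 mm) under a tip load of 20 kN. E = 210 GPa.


I = pi * d^4 / 64 = pi * 304^4 / 64 = 419241468.12 mm^4
L = 2000.0 mm, P = 20000.0 N, E = 210000.0 MPa
delta = P * L^3 / (3 * E * I)
= 20000.0 * 2000.0^3 / (3 * 210000.0 * 419241468.12)
= 0.6058 mm

0.6058 mm


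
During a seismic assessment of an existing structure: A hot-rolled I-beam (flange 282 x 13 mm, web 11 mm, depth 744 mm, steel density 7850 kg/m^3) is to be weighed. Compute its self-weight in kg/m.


A_flanges = 2 * 282 * 13 = 7332 mm^2
A_web = (744 - 2 * 13) * 11 = 7898 mm^2
A_total = 7332 + 7898 = 15230 mm^2 = 0.015230 m^2
Weight = rho * A = 7850 * 0.015230 = 119.5555 kg/m

119.5555 kg/m


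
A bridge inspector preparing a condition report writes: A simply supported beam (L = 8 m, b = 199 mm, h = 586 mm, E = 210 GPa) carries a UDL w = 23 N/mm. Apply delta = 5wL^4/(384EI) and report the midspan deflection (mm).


I = 199 * 586^3 / 12 = 3337065095.33 mm^4
L = 8000.0 mm, w = 23 N/mm, E = 210000.0 MPa
delta = 5 * w * L^4 / (384 * E * I)
= 5 * 23 * 8000.0^4 / (384 * 210000.0 * 3337065095.33)
= 1.7504 mm

1.7504 mm


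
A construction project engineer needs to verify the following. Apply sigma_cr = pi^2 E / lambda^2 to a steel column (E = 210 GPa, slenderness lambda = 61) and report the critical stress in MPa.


sigma_cr = pi^2 * E / lambda^2
= 9.8696 * 210000.0 / 61^2
= 9.8696 * 210000.0 / 3721
= 557.0054 MPa

557.0054 MPa


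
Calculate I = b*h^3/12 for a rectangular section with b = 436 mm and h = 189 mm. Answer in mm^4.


I = b * h^3 / 12
= 436 * 189^3 / 12
= 436 * 6751269 / 12
= 245296107.0 mm^4

245296107.0 mm^4


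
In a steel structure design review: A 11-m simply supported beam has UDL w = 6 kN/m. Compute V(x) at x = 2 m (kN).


R_A = w * L / 2 = 6 * 11 / 2 = 33.0 kN
V(x) = R_A - w * x = 33.0 - 6 * 2
= 21.0 kN

21.0 kN


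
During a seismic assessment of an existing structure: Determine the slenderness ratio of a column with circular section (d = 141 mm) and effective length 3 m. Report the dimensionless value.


Radius of gyration r = d / 4 = 141 / 4 = 35.25 mm
L_eff = 3000.0 mm
Slenderness ratio = L / r = 3000.0 / 35.25 = 85.11 (dimensionless)

85.11 (dimensionless)


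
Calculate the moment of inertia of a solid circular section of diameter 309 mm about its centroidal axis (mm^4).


r = d / 2 = 309 / 2 = 154.5 mm
I = pi * r^4 / 4 = pi * 154.5^4 / 4
= 447511104.58 mm^4

447511104.58 mm^4


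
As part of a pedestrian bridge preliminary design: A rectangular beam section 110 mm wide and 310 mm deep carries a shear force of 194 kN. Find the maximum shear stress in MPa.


A = b * h = 110 * 310 = 34100 mm^2
V = 194 kN = 194000.0 N
tau_max = 1.5 * V / A = 1.5 * 194000.0 / 34100
= 8.5337 MPa

8.5337 MPa


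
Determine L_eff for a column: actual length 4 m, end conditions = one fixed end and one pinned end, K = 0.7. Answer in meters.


L_eff = K * L
= 0.7 * 4
= 2.8 m

2.8 m


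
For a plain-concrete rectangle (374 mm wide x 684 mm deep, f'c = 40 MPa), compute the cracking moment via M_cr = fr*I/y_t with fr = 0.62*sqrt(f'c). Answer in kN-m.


fr = 0.62 * sqrt(40) = 0.62 * 6.3246 = 3.9212 MPa
I = 374 * 684^3 / 12 = 9973754208.0 mm^4
y_t = 342.0 mm
M_cr = fr * I / y_t = 3.9212 * 9973754208.0 / 342.0 N-mm
= 114.3548 kN-m

114.3548 kN-m


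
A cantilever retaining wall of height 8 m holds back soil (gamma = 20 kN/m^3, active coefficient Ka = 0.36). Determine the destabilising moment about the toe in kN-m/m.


Pa = 0.5 * Ka * gamma * H^2
= 0.5 * 0.36 * 20 * 8^2
= 230.4 kN/m
Arm = H / 3 = 8 / 3 = 2.6667 m
Mo = Pa * arm = Pa * H / 3 = 230.4 * 8 / 3 = 614.4 kN-m/m

614.4 kN-m/m


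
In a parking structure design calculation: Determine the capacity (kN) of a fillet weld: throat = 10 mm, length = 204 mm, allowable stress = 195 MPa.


Strength = throat * length * allowable stress
= 10 * 204 * 195 N
= 397800 N
= 397.8 kN

397.8 kN


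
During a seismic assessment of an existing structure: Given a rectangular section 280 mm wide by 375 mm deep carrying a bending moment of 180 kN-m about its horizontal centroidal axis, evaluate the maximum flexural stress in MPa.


I = b * h^3 / 12 = 280 * 375^3 / 12 = 1230468750.0 mm^4
y = h / 2 = 375 / 2 = 187.5 mm
M = 180 kN-m = 180000000.0 N-mm
sigma = M * y / I = 180000000.0 * 187.5 / 1230468750.0
= 27.43 MPa

27.43 MPa


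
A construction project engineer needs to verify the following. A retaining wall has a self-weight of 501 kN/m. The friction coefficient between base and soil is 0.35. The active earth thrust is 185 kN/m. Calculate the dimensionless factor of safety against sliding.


Resisting force = mu * W = 0.35 * 501 = 175.35 kN/m
FOS = Resisting / Driving = 175.35 / 185
= 0.9478 (dimensionless)

0.9478 (dimensionless)


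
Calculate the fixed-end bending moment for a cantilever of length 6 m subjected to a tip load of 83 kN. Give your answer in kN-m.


For a cantilever with a point load at the free end:
M_max = P * L = 83 * 6 = 498 kN-m

498 kN-m


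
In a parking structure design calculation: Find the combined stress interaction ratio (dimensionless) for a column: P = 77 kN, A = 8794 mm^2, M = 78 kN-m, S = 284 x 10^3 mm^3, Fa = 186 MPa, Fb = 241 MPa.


f_a = P / A = 77000.0 / 8794 = 8.756 MPa
f_b = M / S = 78000000.0 / 284000.0 = 274.6479 MPa
Ratio = f_a / Fa + f_b / Fb
= 8.756 / 186 + 274.6479 / 241
= 1.1867 (dimensionless)

1.1867 (dimensionless)


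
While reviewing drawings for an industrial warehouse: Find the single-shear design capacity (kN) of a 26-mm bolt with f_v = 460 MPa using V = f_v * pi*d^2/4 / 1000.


A = pi * d^2 / 4 = pi * 26^2 / 4 = 530.9292 mm^2
V = f_v * A / 1000 = 460 * 530.9292 / 1000
= 244.2274 kN

244.2274 kN


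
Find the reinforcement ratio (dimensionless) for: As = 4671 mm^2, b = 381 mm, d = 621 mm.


rho = As / (b * d)
= 4671 / (381 * 621)
= 4671 / 236601
= 0.019742 (dimensionless)

0.019742 (dimensionless)


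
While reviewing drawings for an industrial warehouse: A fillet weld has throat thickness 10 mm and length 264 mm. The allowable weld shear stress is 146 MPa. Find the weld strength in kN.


Strength = throat * length * allowable stress
= 10 * 264 * 146 N
= 385440 N
= 385.44 kN

385.44 kN


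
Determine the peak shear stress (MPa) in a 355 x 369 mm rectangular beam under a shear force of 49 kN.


A = b * h = 355 * 369 = 130995 mm^2
V = 49 kN = 49000.0 N
tau_max = 1.5 * V / A = 1.5 * 49000.0 / 130995
= 0.5611 MPa

0.5611 MPa


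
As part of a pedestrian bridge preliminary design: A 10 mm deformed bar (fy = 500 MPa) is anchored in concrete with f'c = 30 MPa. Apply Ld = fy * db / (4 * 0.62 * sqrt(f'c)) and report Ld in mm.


Ld = (fy * db) / (4 * 0.62 * sqrt(f'c))
= (500 * 10) / (4 * 0.62 * sqrt(30))
= 5000 / 13.5835
= 368.09 mm

368.09 mm
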